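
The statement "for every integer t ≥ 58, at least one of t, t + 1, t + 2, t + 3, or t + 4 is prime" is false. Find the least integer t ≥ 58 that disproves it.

t = 62

We need the least integer t ≥ 58 for which t, t + 1, t + 2, t + 3, t + 4 are all composite.
For t = 58, 59, 60, 61 the conclusion holds.
t = 62: 62 = 2 × 31; 63 = 3 × 21; 64 = 2 × 32; 65 = 5 × 13; 66 = 2 × 33 — all composite.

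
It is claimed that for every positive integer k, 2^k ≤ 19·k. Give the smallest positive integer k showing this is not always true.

k = 8

We need the least positive integer k for which 2^k > 19·k.
The first 7 eligible values, up to k = 7, all satisfy the conclusion.
k = 8: 2^k = 256 and 19·k = 152, so 256 > 152.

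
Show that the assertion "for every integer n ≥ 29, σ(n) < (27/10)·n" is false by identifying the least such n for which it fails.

n = 60

We need the least integer n ≥ 29 for which the claim fails.
For n = 29, 30, 31, 32, …, 57, 58, 59 the conclusion holds.
n = 60: σ(60) = 168; 168 ≥ 162.
Hence n = 60 is a counterexample.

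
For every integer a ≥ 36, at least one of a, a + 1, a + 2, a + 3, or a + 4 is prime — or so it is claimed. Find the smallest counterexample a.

The first 12 eligible values, up to a = 47, all satisfy the conclusion.
a = 48: 48 = 2 × 24; 49 = 7 × 7; 50 = 2 × 25; 51 = 3 × 17; 52 = 2 × 26 — all composite.

a = 48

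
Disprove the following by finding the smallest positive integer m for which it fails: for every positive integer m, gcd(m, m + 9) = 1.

Check each positive integer m in order until gcd(m, m + 9) > 1.
m = 1: gcd(1, 10) = 1.
m = 2: gcd(2, 11) = 1.
m = 3: gcd(3, 12) = 3.

m = 3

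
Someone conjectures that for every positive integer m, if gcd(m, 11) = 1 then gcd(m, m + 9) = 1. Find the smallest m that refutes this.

m = 3

A counterexample is any positive integer m such that gcd(m, 11) = 1 but gcd(m, m + 9) > 1; we check each in order.
For m = 1, 2 the conclusion holds.
m = 3: gcd(3, 12) = 3.
So m = 3 is the smallest counterexample.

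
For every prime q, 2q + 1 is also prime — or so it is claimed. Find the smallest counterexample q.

For q = 2, 3, 5 the conclusion holds.
q = 7: 2q + 1 = 15 = 3 × 5, not prime.
Hence q = 7 is a counterexample.

q = 7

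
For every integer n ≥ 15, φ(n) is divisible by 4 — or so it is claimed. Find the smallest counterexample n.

n = 18

For n = 15, 16, 17 the conclusion holds.
n = 18: φ(18) = 6; 6 mod 4 = 2.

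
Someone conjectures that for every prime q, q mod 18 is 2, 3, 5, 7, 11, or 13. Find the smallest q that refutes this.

Check each prime q in order until the claim fails.
For q = 2, 3, 5, 7, 11, 13 the conclusion holds.
q = 17: 17 mod 18 = 17 — not in {2, 3, 5, 7, 11, 13}.

q = 17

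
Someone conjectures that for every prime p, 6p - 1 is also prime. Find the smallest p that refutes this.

p = 11

p = 2: 6p - 1 = 11, prime.
p = 3: 6p - 1 = 17, prime.
p = 5: 6p - 1 = 29, prime.
p = 7: 6p - 1 = 41, prime.
p = 11: 6p - 1 = 65 = 5 × 13, not prime.
Hence p = 11 is a counterexample.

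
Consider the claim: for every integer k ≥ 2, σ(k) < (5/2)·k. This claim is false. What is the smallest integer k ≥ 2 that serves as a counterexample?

k = 24

The first 22 eligible values, up to k = 23, all satisfy the conclusion.
k = 24: σ(24) = 60; 60 ≥ 60.
So k = 24 is the smallest counterexample.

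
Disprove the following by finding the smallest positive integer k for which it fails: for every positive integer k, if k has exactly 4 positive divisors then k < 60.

Check each positive integer k in order until k has exactly 4 positive divisors but the claim fails.
The first 19 eligible values, up to k = 58, all satisfy the conclusion.
k = 62: τ(62) = 4; 62 ≥ 60.
Thus k = 62 disproves the claim, and no smaller k works.

k = 62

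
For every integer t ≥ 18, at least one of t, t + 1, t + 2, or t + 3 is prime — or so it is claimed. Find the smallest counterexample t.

t = 24

We need the least integer t ≥ 18 for which t, t + 1, t + 2, t + 3 are all composite.
t = 18: 19 is prime.
t = 19: 19 is prime.
t = 20: 23 is prime.
t = 21: 23 is prime.
t = 22: 23 is prime.
t = 23: 23 is prime.
t = 24: 24 = 2 × 12; 25 = 5 × 5; 26 = 2 × 13; 27 = 3 × 9 — all composite.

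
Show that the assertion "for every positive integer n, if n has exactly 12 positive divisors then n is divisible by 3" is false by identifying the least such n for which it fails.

We need the least positive integer n for which n has exactly 12 positive divisors but n is not divisible by 3.
n = 60: τ(60) = 12; 60 mod 3 = 0.
n = 72: τ(72) = 12; 72 mod 3 = 0.
n = 84: τ(84) = 12; 84 mod 3 = 0.
n = 90: τ(90) = 12; 90 mod 3 = 0.
n = 96: τ(96) = 12; 96 mod 3 = 0.
n = 108: τ(108) = 12; 108 mod 3 = 0.
n = 126: τ(126) = 12; 126 mod 3 = 0.
n = 132: τ(132) = 12; 132 mod 3 = 0.
n = 140: τ(140) = 12; 140 mod 3 = 2.

n = 140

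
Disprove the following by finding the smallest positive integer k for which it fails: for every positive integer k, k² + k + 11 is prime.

k = 10

For k = 1, 2, 3, 4, 5, 6, 7, 8, 9 the conclusion holds.
k = 10: k² + k + 11 = 121 = 11 × 11, composite.
Hence k = 10 is a counterexample.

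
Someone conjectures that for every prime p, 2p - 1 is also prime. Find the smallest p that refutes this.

p = 5

We need the least prime p for which 2p - 1 is not prime.
p = 2: 2p - 1 = 3, prime.
p = 3: 2p - 1 = 5, prime.
p = 5: 2p - 1 = 9 = 3 × 3, not prime.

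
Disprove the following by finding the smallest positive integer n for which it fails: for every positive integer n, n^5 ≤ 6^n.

Check each positive integer n in order until n^5 > 6^n.
n = 1: n^5 = 1 and 6^n = 6, so 1 ≤ 6.
n = 2: n^5 = 32 and 6^n = 36, so 32 ≤ 36.
n = 3: n^5 = 243 and 6^n = 216, so 243 > 216.
Hence n = 3 is a counterexample.

n = 3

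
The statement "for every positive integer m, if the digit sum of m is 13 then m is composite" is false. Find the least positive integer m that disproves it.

A counterexample is any positive integer m such that the digit sum of m is 13 but m is prime; we check each in order.
m = 49: digit sum 13; 49 is composite.
m = 58: digit sum 13; 58 is composite.
m = 67: digit sum 13; 67 is prime, not composite.
Hence m = 67 is a counterexample.

m = 67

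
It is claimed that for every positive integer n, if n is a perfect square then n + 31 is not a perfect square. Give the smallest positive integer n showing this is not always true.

For n = 1, 4, 9, 16, …, 144, 169, 196 the conclusion holds.
n = 225: 225 = 15² and 225 + 31 = 256 = 16².

n = 225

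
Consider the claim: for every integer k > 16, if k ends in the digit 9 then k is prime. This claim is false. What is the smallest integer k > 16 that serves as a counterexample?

k = 19: 19 ends in 9 and is prime.
k = 29: 29 ends in 9 and is prime.
k = 39: 39 ends in 9; 39 = 3 × 13, composite.

k = 39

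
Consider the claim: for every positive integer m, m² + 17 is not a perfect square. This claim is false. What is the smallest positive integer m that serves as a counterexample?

We need the least positive integer m for which m² + 17 is a perfect square.
For m = 1, 2, 3, 4, 5, 6, 7 the conclusion holds.
m = 8: 8² + 17 = 81 = 9², a perfect square.

m = 8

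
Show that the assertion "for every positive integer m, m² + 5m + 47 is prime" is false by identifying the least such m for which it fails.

For m = 1, 2, 3, 4, …, 35, 36, 37 the conclusion holds.
m = 38: m² + 5m + 47 = 1681 = 41 × 41, composite.

m = 38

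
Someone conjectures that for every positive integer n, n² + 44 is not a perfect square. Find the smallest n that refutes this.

n = 10

A counterexample is any positive integer n such that n² + 44 is a perfect square; we check each in order.
For n = 1, 2, 3, 4, 5, 6, 7, 8, 9 the conclusion holds.
n = 10: 10² + 44 = 144 = 12², a perfect square.
So n = 10 is the smallest counterexample.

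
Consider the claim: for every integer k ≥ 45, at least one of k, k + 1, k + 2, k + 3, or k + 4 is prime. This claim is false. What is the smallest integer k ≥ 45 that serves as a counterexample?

k = 48

We need the least integer k ≥ 45 for which k, k + 1, k + 2, k + 3, k + 4 are all composite.
k = 45: 47 is prime.
k = 46: 47 is prime.
k = 47: 47 is prime.
k = 48: 48 = 2 × 24; 49 = 7 × 7; 50 = 2 × 25; 51 = 3 × 17; 52 = 2 × 26 — all composite.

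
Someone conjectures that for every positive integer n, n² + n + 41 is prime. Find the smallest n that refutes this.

n = 40

We need the least positive integer n for which n² + n + 41 is not prime.
For n = 1, 2, 3, 4, …, 37, 38, 39 the conclusion holds.
n = 40: n² + n + 41 = 1681 = 41 × 41, composite.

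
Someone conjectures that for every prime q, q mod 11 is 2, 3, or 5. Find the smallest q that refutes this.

q = 7

Check each prime q in order until the claim fails.
For q = 2, 3, 5 the conclusion holds.
q = 7: 7 mod 11 = 7 — not in {2, 3, 5}.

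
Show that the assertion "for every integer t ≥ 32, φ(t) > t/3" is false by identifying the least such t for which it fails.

Check each integer t ≥ 32 in order until the claim fails.
The first 4 eligible values, up to t = 35, all satisfy the conclusion.
t = 36: φ(36) = 12 and 36/3 = 12, so φ(36) ≤ 36/3.

t = 36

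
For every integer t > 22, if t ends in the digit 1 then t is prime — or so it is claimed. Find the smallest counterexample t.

t = 51

t = 31: 31 ends in 1 and is prime.
t = 41: 41 ends in 1 and is prime.
t = 51: 51 ends in 1; 51 = 3 × 17, composite.
Thus t = 51 disproves the claim, and no smaller t works.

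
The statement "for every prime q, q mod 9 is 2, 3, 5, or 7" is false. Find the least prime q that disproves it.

The first 5 eligible values, up to q = 11, all satisfy the conclusion.
q = 13: 13 mod 9 = 4 — not in {2, 3, 5, 7}.

q = 13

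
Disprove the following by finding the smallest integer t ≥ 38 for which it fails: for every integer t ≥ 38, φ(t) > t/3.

t = 42

For t = 38, 39, 40, 41 the conclusion holds.
t = 42: φ(42) = 12 and 42/3 = 14, so φ(42) ≤ 42/3.
Hence t = 42 is a counterexample.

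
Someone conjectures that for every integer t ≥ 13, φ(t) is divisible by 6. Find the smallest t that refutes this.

t = 15

t = 13: φ(13) = 12; 12 mod 6 = 0.
t = 14: φ(14) = 6; 6 mod 6 = 0.
t = 15: φ(15) = 8; 8 mod 6 = 2.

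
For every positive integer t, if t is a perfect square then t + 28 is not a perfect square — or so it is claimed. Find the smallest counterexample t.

t = 36

t = 1: 1 + 28 = 29, not a perfect square.
t = 4: 4 + 28 = 32, not a perfect square.
t = 9: 9 + 28 = 37, not a perfect square.
t = 16: 16 + 28 = 44, not a perfect square.
t = 25: 25 + 28 = 53, not a perfect square.
t = 36: 36 = 6² and 36 + 28 = 64 = 8².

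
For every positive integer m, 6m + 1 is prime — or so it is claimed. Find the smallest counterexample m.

m = 4

We need the least positive integer m for which 6m + 1 is not prime.
For m = 1, 2, 3 the conclusion holds.
m = 4: 6m + 1 = 25 = 5 × 5, composite.
So m = 4 is the smallest counterexample.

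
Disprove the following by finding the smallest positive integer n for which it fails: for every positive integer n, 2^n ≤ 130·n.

n = 11

A counterexample is any positive integer n such that 2^n > 130·n; we check each in order.
For n = 1, 2, 3, 4, 5, 6, 7, 8, 9, 10 the conclusion holds.
n = 11: 2^n = 2048 and 130·n = 1430, so 2048 > 1430.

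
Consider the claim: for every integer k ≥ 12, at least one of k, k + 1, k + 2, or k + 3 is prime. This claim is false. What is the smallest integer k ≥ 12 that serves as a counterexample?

We need the least integer k ≥ 12 for which k, k + 1, k + 2, k + 3 are all composite.
The first 12 eligible values, up to k = 23, all satisfy the conclusion.
k = 24: 24 = 2 × 12; 25 = 5 × 5; 26 = 2 × 13; 27 = 3 × 9 — all composite.
Hence k = 24 is a counterexample.

k = 24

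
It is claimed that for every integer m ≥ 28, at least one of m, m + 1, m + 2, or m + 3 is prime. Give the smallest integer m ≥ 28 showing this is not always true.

m = 32

Check each integer m ≥ 28 in order until m, m + 1, m + 2, m + 3 are all composite.
For m = 28, 29, 30, 31 the conclusion holds.
m = 32: 32 = 2 × 16; 33 = 3 × 11; 34 = 2 × 17; 35 = 5 × 7 — all composite.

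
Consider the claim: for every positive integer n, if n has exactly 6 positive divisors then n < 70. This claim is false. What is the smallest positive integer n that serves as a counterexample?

n = 75

We need the least positive integer n for which n has exactly 6 positive divisors but the claim fails.
The first 11 eligible values, up to n = 68, all satisfy the conclusion.
n = 75: τ(75) = 6; 75 ≥ 70.
Thus n = 75 disproves the claim, and no smaller n works.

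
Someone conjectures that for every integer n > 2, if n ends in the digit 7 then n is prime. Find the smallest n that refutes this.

We need the least integer n > 2 for which n ends in the digit 7 but n is not prime.
For n = 7, 17 the conclusion holds.
n = 27: 27 ends in 7; 27 = 3 × 9, composite.

n = 27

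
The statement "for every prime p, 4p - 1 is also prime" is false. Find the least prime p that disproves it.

We need the least prime p for which 4p - 1 is not prime.
p = 2: 4p - 1 = 7, prime.
p = 3: 4p - 1 = 11, prime.
p = 5: 4p - 1 = 19, prime.
p = 7: 4p - 1 = 27 = 3 × 9, not prime.
So p = 7 is the smallest counterexample.

p = 7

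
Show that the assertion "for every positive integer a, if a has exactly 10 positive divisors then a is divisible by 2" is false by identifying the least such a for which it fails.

a = 405

We need the least positive integer a for which a has exactly 10 positive divisors but a is not divisible by 2.
For a = 48, 80, 112, 162, 176, 208, 272, 304, 368 the conclusion holds.
a = 405: τ(405) = 10; 405 mod 2 = 1.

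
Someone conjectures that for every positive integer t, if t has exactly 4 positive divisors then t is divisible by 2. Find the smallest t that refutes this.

t = 15

A counterexample is any positive integer t such that t has exactly 4 positive divisors but t is not divisible by 2; we check each in order.
The first 4 eligible values, up to t = 14, all satisfy the conclusion.
t = 15: τ(15) = 4; 15 mod 2 = 1.
Hence t = 15 is a counterexample.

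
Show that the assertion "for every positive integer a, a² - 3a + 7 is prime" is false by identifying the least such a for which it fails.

We need the least positive integer a for which a² - 3a + 7 is not prime.
a = 1: a² - 3a + 7 = 5, prime.
a = 2: a² - 3a + 7 = 5, prime.
a = 3: a² - 3a + 7 = 7, prime.
a = 4: a² - 3a + 7 = 11, prime.
a = 5: a² - 3a + 7 = 17, prime.
a = 6: a² - 3a + 7 = 25 = 5 × 5, composite.
Thus a = 6 disproves the claim, and no smaller a works.

a = 6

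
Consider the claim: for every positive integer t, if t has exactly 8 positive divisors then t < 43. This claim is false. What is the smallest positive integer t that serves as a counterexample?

A counterexample is any positive integer t such that t has exactly 8 positive divisors but the claim fails; we check each in order.
The first 4 eligible values, up to t = 42, all satisfy the conclusion.
t = 54: τ(54) = 8; 54 ≥ 43.

t = 54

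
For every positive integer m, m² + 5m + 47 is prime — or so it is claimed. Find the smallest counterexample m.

We need the least positive integer m for which m² + 5m + 47 is not prime.
For m = 1, 2, 3, 4, …, 35, 36, 37 the conclusion holds.
m = 38: m² + 5m + 47 = 1681 = 41 × 41, composite.
Hence m = 38 is a counterexample.

m = 38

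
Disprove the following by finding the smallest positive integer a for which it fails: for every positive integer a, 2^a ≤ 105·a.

a = 11

A counterexample is any positive integer a such that 2^a > 105·a; we check each in order.
For a = 1, 2, 3, 4, 5, 6, 7, 8, 9, 10 the conclusion holds.
a = 11: 2^a = 2048 and 105·a = 1155, so 2048 > 1155.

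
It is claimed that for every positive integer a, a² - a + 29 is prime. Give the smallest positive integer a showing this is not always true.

a = 3

Check each positive integer a in order until a² - a + 29 is not prime.
a = 1: a² - a + 29 = 29, prime.
a = 2: a² - a + 29 = 31, prime.
a = 3: a² - a + 29 = 35 = 5 × 7, composite.
Hence a = 3 is a counterexample.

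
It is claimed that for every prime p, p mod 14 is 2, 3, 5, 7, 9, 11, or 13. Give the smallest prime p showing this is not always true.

p = 29

Check each prime p in order until the claim fails.
For p = 2, 3, 5, 7, 11, 13, 17, 19, 23 the conclusion holds.
p = 29: 29 mod 14 = 1 — not in {2, 3, 5, 7, 9, 11, 13}.
So p = 29 is the smallest counterexample.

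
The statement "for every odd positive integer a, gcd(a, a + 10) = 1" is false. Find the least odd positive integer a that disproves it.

a = 5

For a = 1, 3 the conclusion holds.
a = 5: gcd(5, 15) = 5.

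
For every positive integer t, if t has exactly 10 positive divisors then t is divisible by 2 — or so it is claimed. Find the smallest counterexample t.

t = 405

We need the least positive integer t for which t has exactly 10 positive divisors but t is not divisible by 2.
For t = 48, 80, 112, 162, 176, 208, 272, 304, 368 the conclusion holds.
t = 405: τ(405) = 10; 405 mod 2 = 1.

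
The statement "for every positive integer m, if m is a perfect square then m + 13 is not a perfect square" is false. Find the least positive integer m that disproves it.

A counterexample is any positive integer m such that m is a perfect square but m + 13 is a perfect square; we check each in order.
m = 1: 1 + 13 = 14, not a perfect square.
m = 4: 4 + 13 = 17, not a perfect square.
m = 9: 9 + 13 = 22, not a perfect square.
m = 16: 16 + 13 = 29, not a perfect square.
m = 25: 25 + 13 = 38, not a perfect square.
m = 36: 36 = 6² and 36 + 13 = 49 = 7².

m = 36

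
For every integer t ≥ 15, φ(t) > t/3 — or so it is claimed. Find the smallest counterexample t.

We need the least integer t ≥ 15 for which the claim fails.
For t = 15, 16, 17 the conclusion holds.
t = 18: φ(18) = 6 and 18/3 = 6, so φ(18) ≤ 18/3.

t = 18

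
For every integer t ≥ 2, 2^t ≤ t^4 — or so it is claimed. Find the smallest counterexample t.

For t = 2, 3, 4, 5, …, 14, 15, 16 the conclusion holds.
t = 17: 2^t = 131072 and t^4 = 83521, so 131072 > 83521.
So t = 17 is the smallest counterexample.

t = 17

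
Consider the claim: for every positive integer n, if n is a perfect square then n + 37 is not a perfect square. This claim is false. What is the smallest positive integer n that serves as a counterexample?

Check each positive integer n in order until n is a perfect square but n + 37 is a perfect square.
The first 17 eligible values, up to n = 289, all satisfy the conclusion.
n = 324: 324 = 18² and 324 + 37 = 361 = 19².
So n = 324 is the smallest counterexample.

n = 324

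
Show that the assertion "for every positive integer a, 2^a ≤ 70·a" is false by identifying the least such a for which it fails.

The first 9 eligible values, up to a = 9, all satisfy the conclusion.
a = 10: 2^a = 1024 and 70·a = 700, so 1024 > 700.
Thus a = 10 disproves the claim, and no smaller a works.

a = 10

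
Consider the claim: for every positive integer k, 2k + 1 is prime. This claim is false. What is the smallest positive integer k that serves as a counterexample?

k = 4

We need the least positive integer k for which 2k + 1 is not prime.
k = 1: 2k + 1 = 3, prime.
k = 2: 2k + 1 = 5, prime.
k = 3: 2k + 1 = 7, prime.
k = 4: 2k + 1 = 9 = 3 × 3, composite.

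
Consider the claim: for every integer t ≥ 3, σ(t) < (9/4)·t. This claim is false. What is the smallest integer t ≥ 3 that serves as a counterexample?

t = 12

We need the least integer t ≥ 3 for which the claim fails.
For t = 3, 4, 5, 6, 7, 8, 9, 10, 11 the conclusion holds.
t = 12: σ(12) = 28; 28 ≥ 27.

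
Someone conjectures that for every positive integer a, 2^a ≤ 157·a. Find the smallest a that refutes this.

a = 11

A counterexample is any positive integer a such that 2^a > 157·a; we check each in order.
The first 10 eligible values, up to a = 10, all satisfy the conclusion.
a = 11: 2^a = 2048 and 157·a = 1727, so 2048 > 1727.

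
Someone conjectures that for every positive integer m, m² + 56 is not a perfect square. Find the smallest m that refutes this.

m = 1: 1² + 56 = 57, not a perfect square.
m = 2: 2² + 56 = 60, not a perfect square.
m = 3: 3² + 56 = 65, not a perfect square.
m = 4: 4² + 56 = 72, not a perfect square.
m = 5: 5² + 56 = 81 = 9², a perfect square.
Hence m = 5 is a counterexample.

m = 5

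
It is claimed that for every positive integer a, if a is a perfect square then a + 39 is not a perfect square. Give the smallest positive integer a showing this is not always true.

a = 1: 1 + 39 = 40, not a perfect square.
a = 4: 4 + 39 = 43, not a perfect square.
a = 9: 9 + 39 = 48, not a perfect square.
a = 16: 16 + 39 = 55, not a perfect square.
a = 25: 25 = 5² and 25 + 39 = 64 = 8².

a = 25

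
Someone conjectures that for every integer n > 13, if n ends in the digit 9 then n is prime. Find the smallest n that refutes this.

n = 39

Check each integer n > 13 in order until n ends in the digit 9 but n is not prime.
n = 19: 19 ends in 9 and is prime.
n = 29: 29 ends in 9 and is prime.
n = 39: 39 ends in 9; 39 = 3 × 13, composite.
So n = 39 is the smallest counterexample.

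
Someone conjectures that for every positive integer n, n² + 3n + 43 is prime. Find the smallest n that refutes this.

A counterexample is any positive integer n such that n² + 3n + 43 is not prime; we check each in order.
For n = 1, 2, 3, 4, …, 36, 37, 38 the conclusion holds.
n = 39: n² + 3n + 43 = 1681 = 41 × 41, composite.

n = 39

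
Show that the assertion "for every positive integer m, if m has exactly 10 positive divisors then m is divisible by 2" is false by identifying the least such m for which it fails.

The first 9 eligible values, up to m = 368, all satisfy the conclusion.
m = 405: τ(405) = 10; 405 mod 2 = 1.

m = 405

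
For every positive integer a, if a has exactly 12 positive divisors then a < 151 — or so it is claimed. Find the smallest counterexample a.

A counterexample is any positive integer a such that a has exactly 12 positive divisors but the claim fails; we check each in order.
For a = 60, 72, 84, 90, 96, 108, 126, 132, 140, 150 the conclusion holds.
a = 156: τ(156) = 12; 156 ≥ 151.
Thus a = 156 disproves the claim, and no smaller a works.

a = 156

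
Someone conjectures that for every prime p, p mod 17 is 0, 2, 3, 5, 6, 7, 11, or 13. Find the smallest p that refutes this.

p = 29

Check each prime p in order until the claim fails.
The first 9 eligible values, up to p = 23, all satisfy the conclusion.
p = 29: 29 mod 17 = 12 — not in {0, 2, 3, 5, 6, 7, 11, 13}.
So p = 29 is the smallest counterexample.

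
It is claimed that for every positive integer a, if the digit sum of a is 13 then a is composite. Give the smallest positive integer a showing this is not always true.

Check each positive integer a in order until the digit sum of a is 13 but a is prime.
For a = 49, 58 the conclusion holds.
a = 67: digit sum 13; 67 is prime, not composite.
Thus a = 67 disproves the claim, and no smaller a works.

a = 67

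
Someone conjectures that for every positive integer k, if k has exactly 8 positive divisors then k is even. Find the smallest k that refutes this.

k = 105

Check each positive integer k in order until k has exactly 8 positive divisors but k is odd.
For k = 24, 30, 40, 42, …, 88, 102, 104 the conclusion holds.
k = 105: divisors of 105: 1, 3, 5, 7, 15, 21, 35, 105; 105 is odd.
Thus k = 105 disproves the claim, and no smaller k works.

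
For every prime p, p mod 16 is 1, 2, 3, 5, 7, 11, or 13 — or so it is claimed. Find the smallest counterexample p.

p = 31

Check each prime p in order until the claim fails.
The first 10 eligible values, up to p = 29, all satisfy the conclusion.
p = 31: 31 mod 16 = 15 — not in {1, 2, 3, 5, 7, 11, 13}.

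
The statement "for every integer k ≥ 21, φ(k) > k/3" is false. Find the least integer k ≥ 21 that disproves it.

k = 24

A counterexample is any integer k ≥ 21 such that the claim fails; we check each in order.
k = 21: φ(21) = 12 and 21/3 = 7, so φ(21) > 21/3.
k = 22: φ(22) = 10 and 22/3 = 22/3, so φ(22) > 22/3.
k = 23: φ(23) = 22 and 23/3 = 23/3, so φ(23) > 23/3.
k = 24: φ(24) = 8 and 24/3 = 8, so φ(24) ≤ 24/3.
Thus k = 24 disproves the claim, and no smaller k works.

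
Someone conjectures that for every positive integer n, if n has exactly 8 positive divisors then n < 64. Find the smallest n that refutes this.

n = 66

The first 6 eligible values, up to n = 56, all satisfy the conclusion.
n = 66: τ(66) = 8; 66 ≥ 64.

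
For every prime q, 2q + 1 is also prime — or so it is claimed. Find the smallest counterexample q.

A counterexample is any prime q such that 2q + 1 is not prime; we check each in order.
For q = 2, 3, 5 the conclusion holds.
q = 7: 2q + 1 = 15 = 3 × 5, not prime.

q = 7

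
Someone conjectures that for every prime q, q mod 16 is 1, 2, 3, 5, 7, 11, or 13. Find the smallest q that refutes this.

q = 31

The first 10 eligible values, up to q = 29, all satisfy the conclusion.
q = 31: 31 mod 16 = 15 — not in {1, 2, 3, 5, 7, 11, 13}.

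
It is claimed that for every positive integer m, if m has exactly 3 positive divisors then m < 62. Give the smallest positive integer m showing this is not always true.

m = 121

Check each positive integer m in order until m has exactly 3 positive divisors but the claim fails.
For m = 4, 9, 25, 49 the conclusion holds.
m = 121: τ(121) = 3; 121 ≥ 62.
Thus m = 121 disproves the claim, and no smaller m works.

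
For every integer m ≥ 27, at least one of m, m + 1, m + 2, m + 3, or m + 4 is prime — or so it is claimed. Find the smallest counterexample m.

The first 5 eligible values, up to m = 31, all satisfy the conclusion.
m = 32: 32 = 2 × 16; 33 = 3 × 11; 34 = 2 × 17; 35 = 5 × 7; 36 = 2 × 18 — all composite.
Thus m = 32 disproves the claim, and no smaller m works.

m = 32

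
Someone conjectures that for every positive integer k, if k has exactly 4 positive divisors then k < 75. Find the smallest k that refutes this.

A counterexample is any positive integer k such that k has exactly 4 positive divisors but the claim fails; we check each in order.
For k = 6, 8, 10, 14, …, 65, 69, 74 the conclusion holds.
k = 77: τ(77) = 4; 77 ≥ 75.
Thus k = 77 disproves the claim, and no smaller k works.

k = 77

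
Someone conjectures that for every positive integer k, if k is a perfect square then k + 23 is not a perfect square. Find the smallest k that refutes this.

k = 121

A counterexample is any positive integer k such that k is a perfect square but k + 23 is a perfect square; we check each in order.
The first 10 eligible values, up to k = 100, all satisfy the conclusion.
k = 121: 121 = 11² and 121 + 23 = 144 = 12².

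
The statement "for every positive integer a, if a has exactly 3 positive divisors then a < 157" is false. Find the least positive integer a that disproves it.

Check each positive integer a in order until a has exactly 3 positive divisors but the claim fails.
The first 5 eligible values, up to a = 121, all satisfy the conclusion.
a = 169: τ(169) = 3; 169 ≥ 157.

a = 169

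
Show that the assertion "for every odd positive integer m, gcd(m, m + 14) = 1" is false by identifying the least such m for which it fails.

For m = 1, 3, 5 the conclusion holds.
m = 7: gcd(7, 21) = 7.
Thus m = 7 disproves the claim, and no smaller m works.

m = 7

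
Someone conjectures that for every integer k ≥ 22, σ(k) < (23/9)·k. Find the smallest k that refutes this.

Check each integer k ≥ 22 in order until the claim fails.
For k = 22, 23, 24, 25, …, 45, 46, 47 the conclusion holds.
k = 48: σ(48) = 124; 124 ≥ 368/3.
So k = 48 is the smallest counterexample.

k = 48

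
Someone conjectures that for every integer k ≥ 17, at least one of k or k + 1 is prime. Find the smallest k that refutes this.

We need the least integer k ≥ 17 for which k, k + 1 are both composite.
k = 17: 17 is prime.
k = 18: 19 is prime.
k = 19: 19 is prime.
k = 20: 20 = 2 × 10; 21 = 3 × 7 — both composite.

k = 20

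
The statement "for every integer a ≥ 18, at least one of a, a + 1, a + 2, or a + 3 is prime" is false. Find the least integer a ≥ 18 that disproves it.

a = 18: 19 is prime.
a = 19: 19 is prime.
a = 20: 23 is prime.
a = 21: 23 is prime.
a = 22: 23 is prime.
a = 23: 23 is prime.
a = 24: 24 = 2 × 12; 25 = 5 × 5; 26 = 2 × 13; 27 = 3 × 9 — all composite.

a = 24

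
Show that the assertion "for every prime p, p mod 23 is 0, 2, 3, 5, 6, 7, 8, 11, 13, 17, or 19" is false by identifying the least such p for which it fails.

p = 37

Check each prime p in order until the claim fails.
The first 11 eligible values, up to p = 31, all satisfy the conclusion.
p = 37: 37 mod 23 = 14 — not in {0, 2, 3, 5, 6, 7, 8, 11, 13, 17, 19}.
So p = 37 is the smallest counterexample.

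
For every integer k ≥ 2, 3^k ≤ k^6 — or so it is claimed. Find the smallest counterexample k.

The first 13 eligible values, up to k = 14, all satisfy the conclusion.
k = 15: 3^k = 14348907 and k^6 = 11390625, so 14348907 > 11390625.
Hence k = 15 is a counterexample.

k = 15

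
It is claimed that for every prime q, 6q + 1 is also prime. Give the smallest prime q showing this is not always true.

q = 19

The first 7 eligible values, up to q = 17, all satisfy the conclusion.
q = 19: 6q + 1 = 115 = 5 × 23, not prime.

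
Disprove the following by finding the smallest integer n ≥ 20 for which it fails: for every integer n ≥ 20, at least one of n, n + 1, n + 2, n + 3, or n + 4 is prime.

We need the least integer n ≥ 20 for which n, n + 1, n + 2, n + 3, n + 4 are all composite.
n = 20: 23 is prime.
n = 21: 23 is prime.
n = 22: 23 is prime.
n = 23: 23 is prime.
n = 24: 24 = 2 × 12; 25 = 5 × 5; 26 = 2 × 13; 27 = 3 × 9; 28 = 2 × 14 — all composite.
Thus n = 24 disproves the claim, and no smaller n works.

n = 24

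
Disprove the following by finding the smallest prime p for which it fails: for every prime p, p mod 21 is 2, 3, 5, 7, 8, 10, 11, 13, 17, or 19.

p = 37

We need the least prime p for which the claim fails.
For p = 2, 3, 5, 7, …, 23, 29, 31 the conclusion holds.
p = 37: 37 mod 21 = 16 — not in {2, 3, 5, 7, 8, 10, 11, 13, 17, 19}.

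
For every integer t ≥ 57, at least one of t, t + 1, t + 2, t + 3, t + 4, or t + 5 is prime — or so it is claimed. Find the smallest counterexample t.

For t = 57, 58, 59, 60, …, 87, 88, 89 the conclusion holds.
t = 90: 90 = 2 × 45; 91 = 7 × 13; 92 = 2 × 46; 93 = 3 × 31; 94 = 2 × 47; 95 = 5 × 19 — all composite.

t = 90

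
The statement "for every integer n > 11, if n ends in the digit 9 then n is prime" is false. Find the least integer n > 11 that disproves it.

n = 39

We need the least integer n > 11 for which n ends in the digit 9 but n is not prime.
n = 19: 19 ends in 9 and is prime.
n = 29: 29 ends in 9 and is prime.
n = 39: 39 ends in 9; 39 = 3 × 13, composite.
Thus n = 39 disproves the claim, and no smaller n works.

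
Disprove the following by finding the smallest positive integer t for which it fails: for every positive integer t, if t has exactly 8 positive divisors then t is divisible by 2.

For t = 24, 30, 40, 42, …, 88, 102, 104 the conclusion holds.
t = 105: τ(105) = 8; 105 mod 2 = 1.

t = 105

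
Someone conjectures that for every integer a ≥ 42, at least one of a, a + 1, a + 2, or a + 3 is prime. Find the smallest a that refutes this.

We need the least integer a ≥ 42 for which a, a + 1, a + 2, a + 3 are all composite.
The first 6 eligible values, up to a = 47, all satisfy the conclusion.
a = 48: 48 = 2 × 24; 49 = 7 × 7; 50 = 2 × 25; 51 = 3 × 17 — all composite.
Thus a = 48 disproves the claim, and no smaller a works.

a = 48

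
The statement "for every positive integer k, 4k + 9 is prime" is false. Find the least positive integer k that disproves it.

For k = 1, 2 the conclusion holds.
k = 3: 4k + 9 = 21 = 3 × 7, composite.

k = 3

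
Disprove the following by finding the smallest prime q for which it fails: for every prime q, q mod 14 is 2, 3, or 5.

q = 2: 2 mod 14 = 2.
q = 3: 3 mod 14 = 3.
q = 5: 5 mod 14 = 5.
q = 7: 7 mod 14 = 7 — not in {2, 3, 5}.
Hence q = 7 is a counterexample.

q = 7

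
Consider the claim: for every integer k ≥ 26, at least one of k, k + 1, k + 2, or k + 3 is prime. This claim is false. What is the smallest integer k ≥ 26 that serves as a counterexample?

k = 32

For k = 26, 27, 28, 29, 30, 31 the conclusion holds.
k = 32: 32 = 2 × 16; 33 = 3 × 11; 34 = 2 × 17; 35 = 5 × 7 — all composite.
Thus k = 32 disproves the claim, and no smaller k works.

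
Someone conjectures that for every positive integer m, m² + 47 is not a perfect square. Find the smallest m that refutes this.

For m = 1, 2, 3, 4, …, 20, 21, 22 the conclusion holds.
m = 23: 23² + 47 = 576 = 24², a perfect square.

m = 23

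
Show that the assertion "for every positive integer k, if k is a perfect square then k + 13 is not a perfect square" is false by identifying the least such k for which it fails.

k = 36

k = 1: 1 + 13 = 14, not a perfect square.
k = 4: 4 + 13 = 17, not a perfect square.
k = 9: 9 + 13 = 22, not a perfect square.
k = 16: 16 + 13 = 29, not a perfect square.
k = 25: 25 + 13 = 38, not a perfect square.
k = 36: 36 = 6² and 36 + 13 = 49 = 7².
So k = 36 is the smallest counterexample.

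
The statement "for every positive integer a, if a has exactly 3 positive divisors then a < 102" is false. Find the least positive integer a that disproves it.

a = 4: τ(4) = 3; 4 < 102.
a = 9: τ(9) = 3; 9 < 102.
a = 25: τ(25) = 3; 25 < 102.
a = 49: τ(49) = 3; 49 < 102.
a = 121: τ(121) = 3; 121 ≥ 102.
So a = 121 is the smallest counterexample.

a = 121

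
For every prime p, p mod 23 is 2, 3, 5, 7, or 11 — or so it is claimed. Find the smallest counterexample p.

A counterexample is any prime p such that the claim fails; we check each in order.
The first 5 eligible values, up to p = 11, all satisfy the conclusion.
p = 13: 13 mod 23 = 13 — not in {2, 3, 5, 7, 11}.

p = 13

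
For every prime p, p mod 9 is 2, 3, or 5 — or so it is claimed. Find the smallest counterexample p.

p = 7

We need the least prime p for which the claim fails.
p = 2: 2 mod 9 = 2.
p = 3: 3 mod 9 = 3.
p = 5: 5 mod 9 = 5.
p = 7: 7 mod 9 = 7 — not in {2, 3, 5}.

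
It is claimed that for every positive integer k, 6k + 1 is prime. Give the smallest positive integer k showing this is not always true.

A counterexample is any positive integer k such that 6k + 1 is not prime; we check each in order.
k = 1: 6k + 1 = 7, prime.
k = 2: 6k + 1 = 13, prime.
k = 3: 6k + 1 = 19, prime.
k = 4: 6k + 1 = 25 = 5 × 5, composite.

k = 4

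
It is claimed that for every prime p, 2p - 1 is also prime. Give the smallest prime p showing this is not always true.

We need the least prime p for which 2p - 1 is not prime.
p = 2: 2p - 1 = 3, prime.
p = 3: 2p - 1 = 5, prime.
p = 5: 2p - 1 = 9 = 3 × 3, not prime.
Hence p = 5 is a counterexample.

p = 5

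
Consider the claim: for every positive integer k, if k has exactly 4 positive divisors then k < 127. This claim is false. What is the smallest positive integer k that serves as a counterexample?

We need the least positive integer k for which k has exactly 4 positive divisors but the claim fails.
For k = 6, 8, 10, 14, …, 122, 123, 125 the conclusion holds.
k = 129: τ(129) = 4; 129 ≥ 127.
Thus k = 129 disproves the claim, and no smaller k works.

k = 129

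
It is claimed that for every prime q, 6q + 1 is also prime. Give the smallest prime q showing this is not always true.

A counterexample is any prime q such that 6q + 1 is not prime; we check each in order.
q = 2: 6q + 1 = 13, prime.
q = 3: 6q + 1 = 19, prime.
q = 5: 6q + 1 = 31, prime.
q = 7: 6q + 1 = 43, prime.
q = 11: 6q + 1 = 67, prime.
q = 13: 6q + 1 = 79, prime.
q = 17: 6q + 1 = 103, prime.
q = 19: 6q + 1 = 115 = 5 × 23, not prime.
Hence q = 19 is a counterexample.

q = 19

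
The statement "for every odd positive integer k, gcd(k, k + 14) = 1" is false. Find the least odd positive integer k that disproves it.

We need the least odd positive integer k for which gcd(k, k + 14) > 1.
For k = 1, 3, 5 the conclusion holds.
k = 7: gcd(7, 21) = 7.

k = 7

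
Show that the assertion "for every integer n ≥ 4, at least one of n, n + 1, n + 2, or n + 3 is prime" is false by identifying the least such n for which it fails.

n = 24

For n = 4, 5, 6, 7, …, 21, 22, 23 the conclusion holds.
n = 24: 24 = 2 × 12; 25 = 5 × 5; 26 = 2 × 13; 27 = 3 × 9 — all composite.
Hence n = 24 is a counterexample.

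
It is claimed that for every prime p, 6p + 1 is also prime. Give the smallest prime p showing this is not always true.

A counterexample is any prime p such that 6p + 1 is not prime; we check each in order.
For p = 2, 3, 5, 7, 11, 13, 17 the conclusion holds.
p = 19: 6p + 1 = 115 = 5 × 23, not prime.
Hence p = 19 is a counterexample.

p = 19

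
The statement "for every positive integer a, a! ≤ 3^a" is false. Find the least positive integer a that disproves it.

a = 7

For a = 1, 2, 3, 4, 5, 6 the conclusion holds.
a = 7: a! = 5040 and 3^a = 2187, so 5040 > 2187.
Hence a = 7 is a counterexample.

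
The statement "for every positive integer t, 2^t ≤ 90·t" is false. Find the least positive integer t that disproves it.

We need the least positive integer t for which 2^t > 90·t.
For t = 1, 2, 3, 4, 5, 6, 7, 8, 9 the conclusion holds.
t = 10: 2^t = 1024 and 90·t = 900, so 1024 > 900.
Hence t = 10 is a counterexample.

t = 10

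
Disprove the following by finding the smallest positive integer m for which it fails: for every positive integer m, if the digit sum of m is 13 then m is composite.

m = 67

For m = 49, 58 the conclusion holds.
m = 67: digit sum 13; 67 is prime, not composite.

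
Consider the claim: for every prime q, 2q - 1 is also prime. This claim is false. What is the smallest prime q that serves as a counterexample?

q = 5

q = 2: 2q - 1 = 3, prime.
q = 3: 2q - 1 = 5, prime.
q = 5: 2q - 1 = 9 = 3 × 3, not prime.
Hence q = 5 is a counterexample.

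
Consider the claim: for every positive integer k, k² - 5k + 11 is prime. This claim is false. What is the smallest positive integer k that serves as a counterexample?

We need the least positive integer k for which k² - 5k + 11 is not prime.
The first 6 eligible values, up to k = 6, all satisfy the conclusion.
k = 7: k² - 5k + 11 = 25 = 5 × 5, composite.

k = 7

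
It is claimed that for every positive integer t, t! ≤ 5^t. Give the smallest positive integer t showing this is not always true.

For t = 1, 2, 3, 4, …, 9, 10, 11 the conclusion holds.
t = 12: t! = 479001600 and 5^t = 244140625, so 479001600 > 244140625.
So t = 12 is the smallest counterexample.

t = 12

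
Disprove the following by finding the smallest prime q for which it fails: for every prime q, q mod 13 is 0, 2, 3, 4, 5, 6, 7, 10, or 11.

q = 47

We need the least prime q for which the claim fails.
The first 14 eligible values, up to q = 43, all satisfy the conclusion.
q = 47: 47 mod 13 = 8 — not in {0, 2, 3, 4, 5, 6, 7, 10, 11}.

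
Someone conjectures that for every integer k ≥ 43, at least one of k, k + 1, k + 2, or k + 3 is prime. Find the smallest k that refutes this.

The first 5 eligible values, up to k = 47, all satisfy the conclusion.
k = 48: 48 = 2 × 24; 49 = 7 × 7; 50 = 2 × 25; 51 = 3 × 17 — all composite.
Hence k = 48 is a counterexample.

k = 48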